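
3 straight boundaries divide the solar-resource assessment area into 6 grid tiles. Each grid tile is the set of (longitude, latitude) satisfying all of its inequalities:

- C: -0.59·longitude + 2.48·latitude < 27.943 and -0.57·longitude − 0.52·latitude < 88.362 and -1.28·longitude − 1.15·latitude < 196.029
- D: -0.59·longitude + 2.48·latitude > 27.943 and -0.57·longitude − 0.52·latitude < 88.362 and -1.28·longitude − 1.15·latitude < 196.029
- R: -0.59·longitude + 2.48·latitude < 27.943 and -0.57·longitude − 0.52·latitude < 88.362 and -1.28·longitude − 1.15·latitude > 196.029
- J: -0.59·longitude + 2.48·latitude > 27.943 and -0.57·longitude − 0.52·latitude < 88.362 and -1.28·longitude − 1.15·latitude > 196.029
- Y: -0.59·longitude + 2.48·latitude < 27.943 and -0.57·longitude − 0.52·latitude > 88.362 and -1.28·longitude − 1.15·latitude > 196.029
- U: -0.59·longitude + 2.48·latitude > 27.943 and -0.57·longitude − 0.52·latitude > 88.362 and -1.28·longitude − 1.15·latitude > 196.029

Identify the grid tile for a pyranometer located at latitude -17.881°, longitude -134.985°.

-0.59·-134.985 + 2.48·-17.881 = 35.296, which is > 27.943
-0.57·-134.985 − 0.52·-17.881 = 86.240, which is < 88.362
-1.28·-134.985 − 1.15·-17.881 = 193.344, which is < 196.029
This sign pattern matches D.

D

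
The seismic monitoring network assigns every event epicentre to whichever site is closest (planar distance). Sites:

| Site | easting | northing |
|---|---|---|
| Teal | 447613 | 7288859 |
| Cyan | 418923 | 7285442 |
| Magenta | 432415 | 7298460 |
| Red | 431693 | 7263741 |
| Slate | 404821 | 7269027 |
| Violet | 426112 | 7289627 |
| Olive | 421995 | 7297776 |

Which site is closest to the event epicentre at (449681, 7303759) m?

Squared distances to each site:
Teal: 226286624.000; Cyan: 1281567053.000; Magenta: 326194157.000; Red: 1925008468.000; Slate: 3218731424.000; Violet: 755211185.000; Olive: 802310885.000.
Minimum at Teal.

Teal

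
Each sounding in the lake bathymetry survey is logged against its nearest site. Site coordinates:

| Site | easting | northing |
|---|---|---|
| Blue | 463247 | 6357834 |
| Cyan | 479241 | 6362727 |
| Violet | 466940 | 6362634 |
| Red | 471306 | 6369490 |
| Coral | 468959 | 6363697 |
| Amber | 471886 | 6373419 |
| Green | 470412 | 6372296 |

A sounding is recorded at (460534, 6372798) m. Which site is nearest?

Green

Squared distances to each site:
Blue: 231281665.000; Cyan: 451376890.000; Violet: 144343732.000; Red: 126978848.000; Coral: 153808826.000; Amber: 129253545.000; Green: 97826888.000.
Minimum at Green.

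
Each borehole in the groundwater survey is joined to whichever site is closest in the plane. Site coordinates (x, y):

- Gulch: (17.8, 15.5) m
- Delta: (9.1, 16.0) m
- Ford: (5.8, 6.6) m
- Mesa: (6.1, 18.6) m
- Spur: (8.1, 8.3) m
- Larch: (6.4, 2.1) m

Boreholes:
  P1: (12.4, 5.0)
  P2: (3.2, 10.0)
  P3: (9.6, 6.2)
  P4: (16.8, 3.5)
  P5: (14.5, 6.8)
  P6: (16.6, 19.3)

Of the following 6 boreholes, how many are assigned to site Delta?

0

P1 → Spur
P2 → Ford
P3 → Spur
P4 → Spur
P5 → Spur
P6 → Gulch
0 of the 6 go to Delta.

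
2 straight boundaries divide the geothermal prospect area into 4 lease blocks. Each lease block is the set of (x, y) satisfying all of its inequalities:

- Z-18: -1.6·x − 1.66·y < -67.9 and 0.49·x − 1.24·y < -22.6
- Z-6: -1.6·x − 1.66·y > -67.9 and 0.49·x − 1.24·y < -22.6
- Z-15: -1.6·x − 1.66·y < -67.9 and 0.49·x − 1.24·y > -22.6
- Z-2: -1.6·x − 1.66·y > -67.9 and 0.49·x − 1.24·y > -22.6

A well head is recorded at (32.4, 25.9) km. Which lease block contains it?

-1.6·32.4 − 1.66·25.9 = -94.834, which is < -67.9
0.49·32.4 − 1.24·25.9 = -16.240, which is > -22.6
This sign pattern matches Z-15.

Z-15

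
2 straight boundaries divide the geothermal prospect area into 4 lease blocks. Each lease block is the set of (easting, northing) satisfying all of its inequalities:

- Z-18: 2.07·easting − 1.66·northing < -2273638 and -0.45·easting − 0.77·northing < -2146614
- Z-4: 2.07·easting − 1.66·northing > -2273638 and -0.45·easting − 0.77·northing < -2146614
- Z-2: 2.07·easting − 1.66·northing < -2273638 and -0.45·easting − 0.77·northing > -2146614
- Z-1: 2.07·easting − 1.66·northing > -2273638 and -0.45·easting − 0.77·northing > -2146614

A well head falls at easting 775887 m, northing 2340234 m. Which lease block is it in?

Z-18

2.07·775887 − 1.66·2340234 = -2278702.350, which is < -2273638
-0.45·775887 − 0.77·2340234 = -2151129.330, which is < -2146614
This sign pattern matches Z-18.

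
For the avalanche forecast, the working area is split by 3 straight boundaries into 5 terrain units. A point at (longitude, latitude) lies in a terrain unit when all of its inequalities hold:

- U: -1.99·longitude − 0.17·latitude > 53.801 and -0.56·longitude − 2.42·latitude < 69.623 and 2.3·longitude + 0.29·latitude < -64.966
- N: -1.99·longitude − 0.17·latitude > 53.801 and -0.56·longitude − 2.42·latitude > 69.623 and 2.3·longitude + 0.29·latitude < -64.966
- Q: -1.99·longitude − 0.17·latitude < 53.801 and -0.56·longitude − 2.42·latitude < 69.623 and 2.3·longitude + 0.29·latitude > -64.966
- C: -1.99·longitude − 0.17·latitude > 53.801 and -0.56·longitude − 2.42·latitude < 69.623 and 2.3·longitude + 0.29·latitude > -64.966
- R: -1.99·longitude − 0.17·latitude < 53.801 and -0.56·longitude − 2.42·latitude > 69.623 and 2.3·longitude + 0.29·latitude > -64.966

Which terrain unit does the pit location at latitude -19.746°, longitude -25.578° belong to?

-1.99·-25.578 − 0.17·-19.746 = 54.257, which is > 53.801
-0.56·-25.578 − 2.42·-19.746 = 62.109, which is < 69.623
2.3·-25.578 + 0.29·-19.746 = -64.556, which is > -64.966
This sign pattern matches C.

C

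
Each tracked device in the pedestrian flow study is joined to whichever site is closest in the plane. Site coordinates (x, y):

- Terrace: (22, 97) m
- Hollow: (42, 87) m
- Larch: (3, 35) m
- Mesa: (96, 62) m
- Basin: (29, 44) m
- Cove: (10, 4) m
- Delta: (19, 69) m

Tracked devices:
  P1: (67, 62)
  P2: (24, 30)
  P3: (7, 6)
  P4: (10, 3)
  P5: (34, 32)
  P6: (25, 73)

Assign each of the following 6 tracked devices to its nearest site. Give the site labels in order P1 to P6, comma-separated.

Mesa, Basin, Cove, Cove, Basin, Delta

P1 → Mesa (d²=841.00)
P2 → Basin (d²=221.00)
P3 → Cove (d²=13.00)
P4 → Cove (d²=1.00)
P5 → Basin (d²=169.00)
P6 → Delta (d²=52.00)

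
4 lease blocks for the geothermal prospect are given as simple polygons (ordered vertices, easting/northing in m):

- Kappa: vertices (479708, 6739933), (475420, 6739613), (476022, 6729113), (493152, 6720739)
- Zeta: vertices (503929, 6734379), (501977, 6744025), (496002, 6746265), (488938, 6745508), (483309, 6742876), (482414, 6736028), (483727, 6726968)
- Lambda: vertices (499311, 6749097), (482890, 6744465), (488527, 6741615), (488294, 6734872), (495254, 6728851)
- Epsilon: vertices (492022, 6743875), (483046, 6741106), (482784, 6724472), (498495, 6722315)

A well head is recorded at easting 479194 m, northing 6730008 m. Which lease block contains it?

Kappa

Cast a ray rightward from (479194, 6730008). For each polygon, the edges (by vertex number in listed order) whose endpoints lie on opposite sides of northing = 6730008, where each meets that height, and whether that is right or left of the point:
Kappa: 2–3 at easting≈475970.7 (left), 4–1 at easting≈486659.7 (right) → 1 crossing.
Zeta: 6–7 at easting≈483286.4 (right), 7–1 at easting≈492013.9 (right) → 2 crossings.
Lambda: 4–5 at easting≈493916.6 (right), 5–1 at easting≈495485.8 (right) → 2 crossings.
Epsilon: 2–3 at easting≈482871.2 (right), 4–1 at easting≈496185.3 (right) → 2 crossings.
Only Kappa has an odd count, so the point is inside Kappa.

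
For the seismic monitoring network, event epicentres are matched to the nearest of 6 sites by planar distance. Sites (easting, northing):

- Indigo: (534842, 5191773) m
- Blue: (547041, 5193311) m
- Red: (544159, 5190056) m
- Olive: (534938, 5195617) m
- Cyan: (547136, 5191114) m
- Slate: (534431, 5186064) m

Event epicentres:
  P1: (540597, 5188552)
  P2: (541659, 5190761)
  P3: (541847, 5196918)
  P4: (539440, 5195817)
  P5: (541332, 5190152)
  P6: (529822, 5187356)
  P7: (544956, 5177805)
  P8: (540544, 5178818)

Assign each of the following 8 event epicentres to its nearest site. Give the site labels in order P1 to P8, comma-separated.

Red, Red, Blue, Olive, Red, Slate, Red, Slate

P1 → Red (d²=14949860.00)
P2 → Red (d²=6747025.00)
P3 → Blue (d²=39988085.00)
P4 → Olive (d²=20308004.00)
P5 → Red (d²=8001145.00)
P6 → Slate (d²=22912145.00)
P7 → Red (d²=150722210.00)
P8 → Slate (d²=89873285.00)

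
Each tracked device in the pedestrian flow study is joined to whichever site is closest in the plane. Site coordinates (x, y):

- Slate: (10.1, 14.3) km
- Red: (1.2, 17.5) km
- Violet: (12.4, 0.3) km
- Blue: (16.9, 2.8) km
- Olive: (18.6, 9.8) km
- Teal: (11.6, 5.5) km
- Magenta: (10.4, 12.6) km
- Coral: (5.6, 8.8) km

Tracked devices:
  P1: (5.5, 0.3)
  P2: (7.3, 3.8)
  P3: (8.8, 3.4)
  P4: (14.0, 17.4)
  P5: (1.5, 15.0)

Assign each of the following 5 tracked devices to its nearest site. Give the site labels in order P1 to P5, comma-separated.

P1 → Violet (d²=47.61)
P2 → Teal (d²=21.38)
P3 → Teal (d²=12.25)
P4 → Slate (d²=24.82)
P5 → Red (d²=6.34)

Violet, Teal, Teal, Slate, Red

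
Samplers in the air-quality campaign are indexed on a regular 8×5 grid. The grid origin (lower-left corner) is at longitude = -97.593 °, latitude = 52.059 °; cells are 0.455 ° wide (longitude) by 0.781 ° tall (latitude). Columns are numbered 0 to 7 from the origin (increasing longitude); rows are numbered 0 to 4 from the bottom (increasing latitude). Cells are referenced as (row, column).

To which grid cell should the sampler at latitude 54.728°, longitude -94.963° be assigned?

Column index: ⌊(-94.963 − -97.593) / 0.455⌋ = ⌊5.780⌋ = 5
Row offset from origin: ⌊(54.728 − 52.059) / 0.781⌋ = ⌊3.417⌋ = 3 → row 3

(3, 5)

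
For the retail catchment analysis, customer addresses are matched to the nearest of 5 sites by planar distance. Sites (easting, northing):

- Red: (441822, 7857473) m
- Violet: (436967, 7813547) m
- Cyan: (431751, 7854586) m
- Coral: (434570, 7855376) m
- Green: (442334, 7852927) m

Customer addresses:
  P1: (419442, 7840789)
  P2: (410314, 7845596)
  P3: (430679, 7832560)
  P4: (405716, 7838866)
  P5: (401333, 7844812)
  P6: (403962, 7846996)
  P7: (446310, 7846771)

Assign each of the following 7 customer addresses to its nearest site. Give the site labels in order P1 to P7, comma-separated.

P1 → Cyan (d²=341868690.00)
P2 → Cyan (d²=540365069.00)
P3 → Violet (d²=401033113.00)
P4 → Cyan (d²=924939625.00)
P5 → Cyan (d²=1020785800.00)
P6 → Cyan (d²=829836621.00)
P7 → Green (d²=53704912.00)

Cyan, Cyan, Violet, Cyan, Cyan, Cyan, Green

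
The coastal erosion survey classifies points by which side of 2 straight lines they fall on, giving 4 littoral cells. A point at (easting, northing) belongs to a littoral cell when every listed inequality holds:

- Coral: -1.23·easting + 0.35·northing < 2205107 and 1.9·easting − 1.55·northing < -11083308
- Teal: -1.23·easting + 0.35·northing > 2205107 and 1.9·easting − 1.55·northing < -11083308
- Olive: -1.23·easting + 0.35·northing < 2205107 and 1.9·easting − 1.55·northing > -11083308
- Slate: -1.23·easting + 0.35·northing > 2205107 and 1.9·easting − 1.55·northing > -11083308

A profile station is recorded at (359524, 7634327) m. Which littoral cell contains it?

-1.23·359524 + 0.35·7634327 = 2229799.930, which is > 2205107
1.9·359524 − 1.55·7634327 = -11150111.250, which is < -11083308
This sign pattern matches Teal.

Teal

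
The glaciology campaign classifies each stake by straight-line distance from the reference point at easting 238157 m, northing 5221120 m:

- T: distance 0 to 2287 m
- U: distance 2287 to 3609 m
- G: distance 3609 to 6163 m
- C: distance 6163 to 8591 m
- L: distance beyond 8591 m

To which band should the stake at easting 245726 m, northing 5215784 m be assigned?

L

Distance = √((245726−238157)² + (5215784−5221120)²) = √(57289761.000 + 28472896.000) = 9260.813 m.
8591 ≤ 9260.813 < ∞ → L.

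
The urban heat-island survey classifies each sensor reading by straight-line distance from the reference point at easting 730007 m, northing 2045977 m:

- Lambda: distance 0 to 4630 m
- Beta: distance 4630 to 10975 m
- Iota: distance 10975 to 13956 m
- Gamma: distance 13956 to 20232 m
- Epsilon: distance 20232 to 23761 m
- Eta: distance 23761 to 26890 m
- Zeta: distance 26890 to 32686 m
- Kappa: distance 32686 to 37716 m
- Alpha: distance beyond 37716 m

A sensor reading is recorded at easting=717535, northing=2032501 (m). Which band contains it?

Gamma

Distance = √((717535−730007)² + (2032501−2045977)²) = √(155550784.000 + 181602576.000) = 18361.736 m.
13956 ≤ 18361.736 < 20232 → Gamma.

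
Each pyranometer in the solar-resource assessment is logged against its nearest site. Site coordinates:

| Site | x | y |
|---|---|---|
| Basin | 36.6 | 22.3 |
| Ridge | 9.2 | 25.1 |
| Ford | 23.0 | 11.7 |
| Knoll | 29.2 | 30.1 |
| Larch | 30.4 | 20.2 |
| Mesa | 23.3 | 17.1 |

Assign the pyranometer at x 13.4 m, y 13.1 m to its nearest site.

Ford

Squared distances to each site:
Basin: 622.880; Ridge: 161.640; Ford: 94.120; Knoll: 538.640; Larch: 339.410; Mesa: 114.010.
Minimum at Ford.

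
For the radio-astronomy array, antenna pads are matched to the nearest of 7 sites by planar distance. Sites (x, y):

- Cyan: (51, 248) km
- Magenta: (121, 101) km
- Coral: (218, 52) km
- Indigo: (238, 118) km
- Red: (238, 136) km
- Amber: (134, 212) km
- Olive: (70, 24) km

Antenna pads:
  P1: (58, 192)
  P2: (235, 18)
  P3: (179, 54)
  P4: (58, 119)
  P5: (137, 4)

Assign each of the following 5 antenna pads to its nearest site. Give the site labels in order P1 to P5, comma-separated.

P1 → Cyan (d²=3185.00)
P2 → Coral (d²=1445.00)
P3 → Coral (d²=1525.00)
P4 → Magenta (d²=4293.00)
P5 → Olive (d²=4889.00)

Cyan, Coral, Coral, Magenta, Olive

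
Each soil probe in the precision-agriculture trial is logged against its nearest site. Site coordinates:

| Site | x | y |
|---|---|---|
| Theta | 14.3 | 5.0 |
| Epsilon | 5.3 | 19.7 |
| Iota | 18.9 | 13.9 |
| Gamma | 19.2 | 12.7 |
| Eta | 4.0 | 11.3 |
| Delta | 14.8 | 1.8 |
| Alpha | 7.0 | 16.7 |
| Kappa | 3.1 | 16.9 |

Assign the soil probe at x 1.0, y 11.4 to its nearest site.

Eta

Squared distances to each site:
Theta: 217.850; Epsilon: 87.380; Iota: 326.660; Gamma: 332.930; Eta: 9.010; Delta: 282.600; Alpha: 64.090; Kappa: 34.660.
Minimum at Eta.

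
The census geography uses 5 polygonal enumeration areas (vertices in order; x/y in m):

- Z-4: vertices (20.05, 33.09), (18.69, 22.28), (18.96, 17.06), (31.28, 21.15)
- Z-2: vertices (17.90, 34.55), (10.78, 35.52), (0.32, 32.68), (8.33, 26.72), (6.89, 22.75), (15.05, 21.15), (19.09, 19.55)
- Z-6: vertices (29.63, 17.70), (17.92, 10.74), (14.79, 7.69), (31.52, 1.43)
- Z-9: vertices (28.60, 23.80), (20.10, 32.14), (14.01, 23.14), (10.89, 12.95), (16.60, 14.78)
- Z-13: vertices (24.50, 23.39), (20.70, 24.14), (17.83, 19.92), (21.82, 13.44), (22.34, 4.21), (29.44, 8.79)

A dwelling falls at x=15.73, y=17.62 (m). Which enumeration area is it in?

Z-9

Cast a ray rightward from (15.73, 17.62). For each polygon, the edges (by vertex number in listed order) whose endpoints lie on opposite sides of y = 17.62, where each meets that height, and whether that is right or left of the point:
Z-4: 2–3 at x≈18.931 (right), 3–4 at x≈20.647 (right) → 2 crossings.
Z-2: no edge straddles that height → 0 crossings.
Z-6: 1–2 at x≈29.495 (right), 4–1 at x≈29.639 (right) → 2 crossings.
Z-9: 3–4 at x≈12.320 (left), 5–1 at x≈20.378 (right) → 1 crossing.
Z-13: 3–4 at x≈19.246 (right), 6–1 at x≈26.452 (right) → 2 crossings.
Only Z-9 has an odd count, so the point is inside Z-9.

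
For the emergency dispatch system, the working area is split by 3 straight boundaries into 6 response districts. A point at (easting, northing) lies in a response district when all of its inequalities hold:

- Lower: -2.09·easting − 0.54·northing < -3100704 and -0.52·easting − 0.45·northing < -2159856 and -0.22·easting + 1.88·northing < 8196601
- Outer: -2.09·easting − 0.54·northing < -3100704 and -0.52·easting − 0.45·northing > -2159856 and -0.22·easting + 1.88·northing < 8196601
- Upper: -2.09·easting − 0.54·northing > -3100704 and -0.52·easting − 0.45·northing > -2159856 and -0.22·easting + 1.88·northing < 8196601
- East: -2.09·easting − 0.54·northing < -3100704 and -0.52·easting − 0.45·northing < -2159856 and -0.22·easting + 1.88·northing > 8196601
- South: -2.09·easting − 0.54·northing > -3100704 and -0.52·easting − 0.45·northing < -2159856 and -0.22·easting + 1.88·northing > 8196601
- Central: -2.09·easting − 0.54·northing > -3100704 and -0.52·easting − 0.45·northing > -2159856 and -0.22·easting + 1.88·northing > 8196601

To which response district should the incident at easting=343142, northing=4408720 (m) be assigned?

South

-2.09·343142 − 0.54·4408720 = -3097875.580, which is > -3100704
-0.52·343142 − 0.45·4408720 = -2162357.840, which is < -2159856
-0.22·343142 + 1.88·4408720 = 8212902.360, which is > 8196601
This sign pattern matches South.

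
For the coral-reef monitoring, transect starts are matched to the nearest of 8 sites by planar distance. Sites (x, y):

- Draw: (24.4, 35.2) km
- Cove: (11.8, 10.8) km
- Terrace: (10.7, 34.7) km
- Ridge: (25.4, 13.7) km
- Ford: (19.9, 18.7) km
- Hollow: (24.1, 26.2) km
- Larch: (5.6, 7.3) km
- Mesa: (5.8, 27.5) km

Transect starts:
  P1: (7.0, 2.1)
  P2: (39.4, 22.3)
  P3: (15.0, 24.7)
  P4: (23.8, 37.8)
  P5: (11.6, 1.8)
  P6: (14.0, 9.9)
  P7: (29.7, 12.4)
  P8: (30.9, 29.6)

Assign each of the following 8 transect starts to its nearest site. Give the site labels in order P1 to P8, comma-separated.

Larch, Hollow, Ford, Draw, Larch, Cove, Ridge, Hollow

P1 → Larch (d²=29.00)
P2 → Hollow (d²=249.30)
P3 → Ford (d²=60.01)
P4 → Draw (d²=7.12)
P5 → Larch (d²=66.25)
P6 → Cove (d²=5.65)
P7 → Ridge (d²=20.18)
P8 → Hollow (d²=57.80)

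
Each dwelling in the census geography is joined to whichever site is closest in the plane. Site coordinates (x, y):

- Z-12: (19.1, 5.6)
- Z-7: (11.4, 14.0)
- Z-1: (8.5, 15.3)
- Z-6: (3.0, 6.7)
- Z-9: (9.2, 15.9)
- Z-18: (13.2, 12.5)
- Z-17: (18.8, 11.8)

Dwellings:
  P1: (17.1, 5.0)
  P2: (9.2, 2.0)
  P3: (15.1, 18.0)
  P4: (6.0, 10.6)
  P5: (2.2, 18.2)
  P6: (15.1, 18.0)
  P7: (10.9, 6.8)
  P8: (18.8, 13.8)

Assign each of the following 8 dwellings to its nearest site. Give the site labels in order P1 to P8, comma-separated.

Z-12, Z-6, Z-7, Z-6, Z-1, Z-7, Z-18, Z-17

P1 → Z-12 (d²=4.36)
P2 → Z-6 (d²=60.53)
P3 → Z-7 (d²=29.69)
P4 → Z-6 (d²=24.21)
P5 → Z-1 (d²=48.10)
P6 → Z-7 (d²=29.69)
P7 → Z-18 (d²=37.78)
P8 → Z-17 (d²=4.00)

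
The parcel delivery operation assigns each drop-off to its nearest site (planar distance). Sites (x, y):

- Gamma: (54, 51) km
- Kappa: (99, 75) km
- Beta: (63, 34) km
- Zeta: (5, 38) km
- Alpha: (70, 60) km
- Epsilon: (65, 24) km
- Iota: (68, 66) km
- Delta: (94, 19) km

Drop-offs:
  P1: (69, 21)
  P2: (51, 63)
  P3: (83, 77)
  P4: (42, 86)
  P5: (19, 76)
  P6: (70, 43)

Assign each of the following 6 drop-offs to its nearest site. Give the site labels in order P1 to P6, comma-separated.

Epsilon, Gamma, Kappa, Iota, Zeta, Beta

P1 → Epsilon (d²=25.00)
P2 → Gamma (d²=153.00)
P3 → Kappa (d²=260.00)
P4 → Iota (d²=1076.00)
P5 → Zeta (d²=1640.00)
P6 → Beta (d²=130.00)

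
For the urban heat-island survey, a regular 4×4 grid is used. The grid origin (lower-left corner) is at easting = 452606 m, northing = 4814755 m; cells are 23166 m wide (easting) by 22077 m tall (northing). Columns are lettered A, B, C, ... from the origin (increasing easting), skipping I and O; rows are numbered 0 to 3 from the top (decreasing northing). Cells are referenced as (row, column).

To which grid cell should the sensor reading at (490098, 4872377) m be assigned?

Column index: ⌊(490098 − 452606) / 23166⌋ = ⌊1.618⌋ = 1 → column B
Row offset from origin: ⌊(4872377 − 4814755) / 22077⌋ = ⌊2.610⌋ = 2 → row 1 (counted from top)

(1, B)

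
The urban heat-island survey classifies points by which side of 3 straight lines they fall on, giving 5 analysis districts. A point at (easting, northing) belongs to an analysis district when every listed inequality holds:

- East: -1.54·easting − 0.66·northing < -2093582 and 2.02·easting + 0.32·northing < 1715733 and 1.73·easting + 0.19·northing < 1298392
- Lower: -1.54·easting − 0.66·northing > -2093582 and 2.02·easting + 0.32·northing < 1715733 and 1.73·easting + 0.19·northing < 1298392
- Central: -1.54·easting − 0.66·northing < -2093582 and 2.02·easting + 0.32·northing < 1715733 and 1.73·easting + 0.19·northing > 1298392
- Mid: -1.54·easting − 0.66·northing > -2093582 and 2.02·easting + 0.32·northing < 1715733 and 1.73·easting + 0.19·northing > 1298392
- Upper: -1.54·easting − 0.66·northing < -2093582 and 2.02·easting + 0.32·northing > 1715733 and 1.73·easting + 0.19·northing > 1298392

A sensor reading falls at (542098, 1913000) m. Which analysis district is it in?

Central

-1.54·542098 − 0.66·1913000 = -2097410.920, which is < -2093582
2.02·542098 + 0.32·1913000 = 1707197.960, which is < 1715733
1.73·542098 + 0.19·1913000 = 1301299.540, which is > 1298392
This sign pattern matches Central.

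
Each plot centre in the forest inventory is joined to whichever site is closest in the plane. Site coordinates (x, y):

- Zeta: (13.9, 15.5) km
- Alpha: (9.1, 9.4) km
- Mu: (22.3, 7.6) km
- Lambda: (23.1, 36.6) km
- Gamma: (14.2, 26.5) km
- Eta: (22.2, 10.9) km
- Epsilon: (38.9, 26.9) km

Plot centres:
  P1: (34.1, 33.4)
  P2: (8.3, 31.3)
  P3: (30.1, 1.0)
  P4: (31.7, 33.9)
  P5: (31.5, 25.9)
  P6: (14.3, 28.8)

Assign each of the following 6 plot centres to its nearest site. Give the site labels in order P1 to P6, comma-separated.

P1 → Epsilon (d²=65.29)
P2 → Gamma (d²=57.85)
P3 → Mu (d²=104.40)
P4 → Lambda (d²=81.25)
P5 → Epsilon (d²=55.76)
P6 → Gamma (d²=5.30)

Epsilon, Gamma, Mu, Lambda, Epsilon, Gamma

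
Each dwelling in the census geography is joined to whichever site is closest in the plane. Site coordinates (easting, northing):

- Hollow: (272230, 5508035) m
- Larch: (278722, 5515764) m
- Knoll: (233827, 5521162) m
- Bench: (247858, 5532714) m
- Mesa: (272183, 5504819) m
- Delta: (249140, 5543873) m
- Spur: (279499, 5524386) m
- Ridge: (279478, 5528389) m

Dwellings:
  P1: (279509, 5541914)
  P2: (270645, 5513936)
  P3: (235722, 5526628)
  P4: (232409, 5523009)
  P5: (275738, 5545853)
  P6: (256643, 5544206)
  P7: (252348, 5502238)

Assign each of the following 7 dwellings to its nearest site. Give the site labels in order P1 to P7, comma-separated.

Ridge, Hollow, Knoll, Knoll, Ridge, Delta, Mesa

P1 → Ridge (d²=182926586.00)
P2 → Hollow (d²=37334026.00)
P3 → Knoll (d²=33468181.00)
P4 → Knoll (d²=5422133.00)
P5 → Ridge (d²=318978896.00)
P6 → Delta (d²=56405898.00)
P7 → Mesa (d²=400088786.00)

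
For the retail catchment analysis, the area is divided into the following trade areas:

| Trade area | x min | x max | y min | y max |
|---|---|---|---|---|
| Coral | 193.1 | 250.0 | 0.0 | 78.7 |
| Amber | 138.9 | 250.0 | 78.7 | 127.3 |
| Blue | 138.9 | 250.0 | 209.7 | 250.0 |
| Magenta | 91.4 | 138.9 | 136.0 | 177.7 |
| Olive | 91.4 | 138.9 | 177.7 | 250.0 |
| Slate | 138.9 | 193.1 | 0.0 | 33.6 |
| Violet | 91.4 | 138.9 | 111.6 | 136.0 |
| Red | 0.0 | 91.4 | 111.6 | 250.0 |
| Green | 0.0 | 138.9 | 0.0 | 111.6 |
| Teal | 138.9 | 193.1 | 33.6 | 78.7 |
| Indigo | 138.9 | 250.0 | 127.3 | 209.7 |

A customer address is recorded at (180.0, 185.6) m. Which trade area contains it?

Indigo

The point has x = 180.0 and y = 185.6.
Only Indigo satisfies 138.9 ≤ x ≤ 250.0 and 127.3 ≤ y ≤ 209.7.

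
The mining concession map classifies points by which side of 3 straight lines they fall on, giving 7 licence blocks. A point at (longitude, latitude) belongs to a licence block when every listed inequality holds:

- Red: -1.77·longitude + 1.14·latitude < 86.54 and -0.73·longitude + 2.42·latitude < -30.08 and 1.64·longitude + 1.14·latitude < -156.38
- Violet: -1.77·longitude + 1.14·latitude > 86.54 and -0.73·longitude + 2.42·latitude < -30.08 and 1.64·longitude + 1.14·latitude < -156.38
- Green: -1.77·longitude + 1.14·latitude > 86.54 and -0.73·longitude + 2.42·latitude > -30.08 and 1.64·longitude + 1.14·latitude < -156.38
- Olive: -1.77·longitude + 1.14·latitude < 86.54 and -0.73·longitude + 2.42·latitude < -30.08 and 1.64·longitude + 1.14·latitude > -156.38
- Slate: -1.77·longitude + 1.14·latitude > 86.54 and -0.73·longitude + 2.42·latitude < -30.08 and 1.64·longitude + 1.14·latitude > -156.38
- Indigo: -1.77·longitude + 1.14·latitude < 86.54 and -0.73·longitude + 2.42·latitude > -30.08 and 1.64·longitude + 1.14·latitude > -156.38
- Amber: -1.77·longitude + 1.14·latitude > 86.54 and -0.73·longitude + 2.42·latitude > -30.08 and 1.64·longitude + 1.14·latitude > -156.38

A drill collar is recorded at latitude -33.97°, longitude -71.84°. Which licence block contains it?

-1.77·-71.84 + 1.14·-33.97 = 88.431, which is > 86.54
-0.73·-71.84 + 2.42·-33.97 = -29.764, which is > -30.08
1.64·-71.84 + 1.14·-33.97 = -156.543, which is < -156.38
This sign pattern matches Green.

Green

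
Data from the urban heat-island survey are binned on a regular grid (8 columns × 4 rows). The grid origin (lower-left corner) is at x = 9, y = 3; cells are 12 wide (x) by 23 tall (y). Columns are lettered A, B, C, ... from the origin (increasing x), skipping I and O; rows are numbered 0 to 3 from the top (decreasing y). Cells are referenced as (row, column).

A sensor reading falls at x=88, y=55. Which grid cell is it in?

Column index: ⌊(88 − 9) / 12⌋ = ⌊6.583⌋ = 6 → column G
Row offset from origin: ⌊(55 − 3) / 23⌋ = ⌊2.261⌋ = 2 → row 1 (counted from top)

(1, G)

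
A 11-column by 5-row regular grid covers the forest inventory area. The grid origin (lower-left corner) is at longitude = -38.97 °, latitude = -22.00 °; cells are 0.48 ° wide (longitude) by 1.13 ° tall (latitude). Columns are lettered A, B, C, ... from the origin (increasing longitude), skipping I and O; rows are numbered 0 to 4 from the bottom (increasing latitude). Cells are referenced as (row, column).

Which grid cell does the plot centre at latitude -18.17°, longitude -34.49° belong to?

(3, K)

Column index: ⌊(-34.49 − -38.97) / 0.48⌋ = ⌊9.333⌋ = 9 → column K
Row offset from origin: ⌊(-18.17 − -22.00) / 1.13⌋ = ⌊3.389⌋ = 3 → row 3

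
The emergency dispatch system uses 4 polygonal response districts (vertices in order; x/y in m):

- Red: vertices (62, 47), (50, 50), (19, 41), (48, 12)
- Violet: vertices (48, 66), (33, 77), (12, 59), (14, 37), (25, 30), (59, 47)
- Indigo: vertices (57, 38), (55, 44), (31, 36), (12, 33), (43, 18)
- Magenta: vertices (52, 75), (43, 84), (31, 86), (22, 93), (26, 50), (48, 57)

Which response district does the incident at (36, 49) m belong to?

Violet

Cast a ray rightward from (36, 49). For each polygon, the edges (by vertex number in listed order) whose endpoints lie on opposite sides of y = 49, where each meets that height, and whether that is right or left of the point:
Red: 1–2 at x≈54.0 (right), 2–3 at x≈46.6 (right) → 2 crossings.
Violet: 3–4 at x≈12.9 (left), 6–1 at x≈57.8 (right) → 1 crossing.
Indigo: no edge straddles that height → 0 crossings.
Magenta: no edge straddles that height → 0 crossings.
Only Violet has an odd count, so the point is inside Violet.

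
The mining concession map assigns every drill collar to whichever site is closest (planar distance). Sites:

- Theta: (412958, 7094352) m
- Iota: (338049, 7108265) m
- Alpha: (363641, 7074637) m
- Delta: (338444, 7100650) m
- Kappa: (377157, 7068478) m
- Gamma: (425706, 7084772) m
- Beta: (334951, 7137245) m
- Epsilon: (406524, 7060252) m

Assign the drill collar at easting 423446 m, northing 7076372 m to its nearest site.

Gamma

Squared distances to each site:
Theta: 433278544.000; Iota: 8309811058.000; Alpha: 3579648250.000; Delta: 7814761288.000; Kappa: 2204986757.000; Gamma: 75667600.000; Beta: 11536887154.000; Epsilon: 546208484.000.
Minimum at Gamma.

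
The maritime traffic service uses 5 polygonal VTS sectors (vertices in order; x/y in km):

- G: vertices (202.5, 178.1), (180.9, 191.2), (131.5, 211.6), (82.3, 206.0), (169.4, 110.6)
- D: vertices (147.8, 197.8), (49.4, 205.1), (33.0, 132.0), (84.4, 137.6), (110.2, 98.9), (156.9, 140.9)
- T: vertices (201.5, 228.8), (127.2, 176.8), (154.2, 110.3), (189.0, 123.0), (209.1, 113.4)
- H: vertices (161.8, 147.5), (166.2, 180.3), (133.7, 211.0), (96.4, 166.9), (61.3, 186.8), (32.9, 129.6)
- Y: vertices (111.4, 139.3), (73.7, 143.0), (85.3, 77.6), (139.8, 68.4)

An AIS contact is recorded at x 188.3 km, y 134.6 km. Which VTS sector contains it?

T

Cast a ray rightward from (188.3, 134.6). For each polygon, the edges (by vertex number in listed order) whose endpoints lie on opposite sides of y = 134.6, where each meets that height, and whether that is right or left of the point:
G: 4–5 at x≈147.49 (left), 5–1 at x≈181.17 (left) → 0 crossings.
D: 2–3 at x≈33.58 (left), 3–4 at x≈56.86 (left), 4–5 at x≈86.40 (left), 5–6 at x≈149.89 (left) → 0 crossings.
T: 2–3 at x≈144.33 (left), 5–1 at x≈207.70 (right) → 1 crossing.
H: 5–6 at x≈35.38 (left), 6–1 at x≈68.91 (left) → 0 crossings.
Y: 2–3 at x≈75.19 (left), 4–1 at x≈113.28 (left) → 0 crossings.
Only T has an odd count, so the point is inside T.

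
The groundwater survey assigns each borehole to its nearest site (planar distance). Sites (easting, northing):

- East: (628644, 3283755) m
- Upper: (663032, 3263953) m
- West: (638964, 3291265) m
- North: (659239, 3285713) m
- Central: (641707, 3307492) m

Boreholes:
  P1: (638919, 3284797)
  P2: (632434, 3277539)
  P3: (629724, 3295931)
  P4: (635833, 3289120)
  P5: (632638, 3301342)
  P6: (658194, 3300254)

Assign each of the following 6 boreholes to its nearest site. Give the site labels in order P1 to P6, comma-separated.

West, East, West, West, Central, North

P1 → West (d²=41837049.00)
P2 → East (d²=53002756.00)
P3 → West (d²=107149156.00)
P4 → West (d²=14404186.00)
P5 → Central (d²=120069261.00)
P6 → North (d²=212532706.00)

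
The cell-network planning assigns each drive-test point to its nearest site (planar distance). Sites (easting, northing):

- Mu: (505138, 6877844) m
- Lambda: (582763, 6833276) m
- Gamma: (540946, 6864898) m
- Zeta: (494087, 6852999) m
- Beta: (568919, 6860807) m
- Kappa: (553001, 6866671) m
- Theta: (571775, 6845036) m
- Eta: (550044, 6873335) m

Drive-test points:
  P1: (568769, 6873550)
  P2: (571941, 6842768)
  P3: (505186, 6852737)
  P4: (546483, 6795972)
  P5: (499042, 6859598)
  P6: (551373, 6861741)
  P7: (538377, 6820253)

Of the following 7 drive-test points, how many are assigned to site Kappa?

P1 → Beta
P2 → Theta
P3 → Zeta
P4 → Lambda
P5 → Zeta
P6 → Kappa
P7 → Theta
1 of the 7 goes to Kappa.

1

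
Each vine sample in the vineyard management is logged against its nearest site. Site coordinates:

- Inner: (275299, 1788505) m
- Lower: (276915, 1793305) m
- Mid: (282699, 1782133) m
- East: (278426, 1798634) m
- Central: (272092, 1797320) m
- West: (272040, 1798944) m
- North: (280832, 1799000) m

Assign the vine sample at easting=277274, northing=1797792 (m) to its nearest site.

East

Squared distances to each site:
Inner: 90148994.000; Lower: 20262050.000; Mid: 274634906.000; East: 2036068.000; Central: 27075908.000; West: 28721860.000; North: 14118628.000.
Minimum at East.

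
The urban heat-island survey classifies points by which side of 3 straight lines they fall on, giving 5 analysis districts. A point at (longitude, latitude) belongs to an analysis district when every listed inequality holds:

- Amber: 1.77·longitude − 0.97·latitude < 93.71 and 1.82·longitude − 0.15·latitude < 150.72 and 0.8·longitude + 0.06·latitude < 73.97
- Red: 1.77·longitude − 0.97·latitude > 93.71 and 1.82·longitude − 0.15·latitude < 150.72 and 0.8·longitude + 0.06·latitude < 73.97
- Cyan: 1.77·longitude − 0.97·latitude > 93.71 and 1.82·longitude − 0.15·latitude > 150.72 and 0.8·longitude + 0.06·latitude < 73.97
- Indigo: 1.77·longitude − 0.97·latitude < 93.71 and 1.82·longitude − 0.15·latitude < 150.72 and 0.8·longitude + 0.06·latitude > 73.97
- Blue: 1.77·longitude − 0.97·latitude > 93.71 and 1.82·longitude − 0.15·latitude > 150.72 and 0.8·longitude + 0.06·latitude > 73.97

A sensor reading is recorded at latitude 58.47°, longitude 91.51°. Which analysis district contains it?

Blue

1.77·91.51 − 0.97·58.47 = 105.257, which is > 93.71
1.82·91.51 − 0.15·58.47 = 157.778, which is > 150.72
0.8·91.51 + 0.06·58.47 = 76.716, which is > 73.97
This sign pattern matches Blue.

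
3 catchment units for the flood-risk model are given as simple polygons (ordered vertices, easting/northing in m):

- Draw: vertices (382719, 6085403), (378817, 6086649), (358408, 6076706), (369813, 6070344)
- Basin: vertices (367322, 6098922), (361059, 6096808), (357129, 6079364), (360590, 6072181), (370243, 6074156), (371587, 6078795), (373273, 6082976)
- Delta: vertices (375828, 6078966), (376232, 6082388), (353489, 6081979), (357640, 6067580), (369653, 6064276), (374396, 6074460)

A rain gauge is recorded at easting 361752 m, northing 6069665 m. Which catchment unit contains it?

Delta

Cast a ray rightward from (361752, 6069665). For each polygon, the edges (by vertex number in listed order) whose endpoints lie on opposite sides of northing = 6069665, where each meets that height, and whether that is right or left of the point:
Draw: no edge straddles that height → 0 crossings.
Basin: no edge straddles that height → 0 crossings.
Delta: 3–4 at easting≈357038.9 (left), 5–6 at easting≈372162.8 (right) → 1 crossing.
Only Delta has an odd count, so the point is inside Delta.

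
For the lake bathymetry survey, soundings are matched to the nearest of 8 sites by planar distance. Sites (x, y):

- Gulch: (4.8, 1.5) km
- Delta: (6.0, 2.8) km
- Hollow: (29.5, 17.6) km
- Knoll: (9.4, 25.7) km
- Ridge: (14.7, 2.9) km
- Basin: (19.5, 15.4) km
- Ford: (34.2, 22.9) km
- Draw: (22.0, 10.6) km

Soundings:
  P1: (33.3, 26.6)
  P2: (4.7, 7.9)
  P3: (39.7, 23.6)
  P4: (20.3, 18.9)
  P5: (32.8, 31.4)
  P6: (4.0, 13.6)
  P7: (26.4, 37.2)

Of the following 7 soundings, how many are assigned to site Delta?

2

P1 → Ford
P2 → Delta
P3 → Ford
P4 → Basin
P5 → Ford
P6 → Delta
P7 → Ford
2 of the 7 go to Delta.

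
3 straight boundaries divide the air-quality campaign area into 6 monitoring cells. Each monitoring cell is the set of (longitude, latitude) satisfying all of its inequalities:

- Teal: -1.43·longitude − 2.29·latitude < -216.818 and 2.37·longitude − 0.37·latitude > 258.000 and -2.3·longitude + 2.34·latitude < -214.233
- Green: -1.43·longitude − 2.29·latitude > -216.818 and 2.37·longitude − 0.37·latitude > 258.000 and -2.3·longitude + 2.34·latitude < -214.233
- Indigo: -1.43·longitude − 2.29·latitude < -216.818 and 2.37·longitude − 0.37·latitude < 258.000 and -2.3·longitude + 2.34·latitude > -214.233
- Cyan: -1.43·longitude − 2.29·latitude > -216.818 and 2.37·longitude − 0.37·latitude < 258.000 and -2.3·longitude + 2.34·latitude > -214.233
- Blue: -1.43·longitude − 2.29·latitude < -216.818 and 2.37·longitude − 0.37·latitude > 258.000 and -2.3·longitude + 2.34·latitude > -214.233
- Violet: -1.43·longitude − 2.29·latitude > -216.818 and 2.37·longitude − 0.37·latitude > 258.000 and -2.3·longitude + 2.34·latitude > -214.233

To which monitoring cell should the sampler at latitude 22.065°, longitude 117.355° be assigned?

Teal

-1.43·117.355 − 2.29·22.065 = -218.346, which is < -216.818
2.37·117.355 − 0.37·22.065 = 269.967, which is > 258.000
-2.3·117.355 + 2.34·22.065 = -218.284, which is < -214.233
This sign pattern matches Teal.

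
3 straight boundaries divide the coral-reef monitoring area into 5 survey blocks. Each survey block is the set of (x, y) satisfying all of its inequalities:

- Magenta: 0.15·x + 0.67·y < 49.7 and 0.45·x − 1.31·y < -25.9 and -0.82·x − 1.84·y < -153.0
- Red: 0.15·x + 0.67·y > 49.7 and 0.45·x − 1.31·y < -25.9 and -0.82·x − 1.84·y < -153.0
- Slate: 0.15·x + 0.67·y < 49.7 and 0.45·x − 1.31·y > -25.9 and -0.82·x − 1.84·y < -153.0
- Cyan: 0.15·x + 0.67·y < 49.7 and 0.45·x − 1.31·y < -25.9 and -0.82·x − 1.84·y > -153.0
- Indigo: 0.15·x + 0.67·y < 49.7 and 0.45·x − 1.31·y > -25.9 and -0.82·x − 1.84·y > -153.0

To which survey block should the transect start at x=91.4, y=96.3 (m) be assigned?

Red

0.15·91.4 + 0.67·96.3 = 78.231, which is > 49.7
0.45·91.4 − 1.31·96.3 = -85.023, which is < -25.9
-0.82·91.4 − 1.84·96.3 = -252.140, which is < -153.0
This sign pattern matches Red.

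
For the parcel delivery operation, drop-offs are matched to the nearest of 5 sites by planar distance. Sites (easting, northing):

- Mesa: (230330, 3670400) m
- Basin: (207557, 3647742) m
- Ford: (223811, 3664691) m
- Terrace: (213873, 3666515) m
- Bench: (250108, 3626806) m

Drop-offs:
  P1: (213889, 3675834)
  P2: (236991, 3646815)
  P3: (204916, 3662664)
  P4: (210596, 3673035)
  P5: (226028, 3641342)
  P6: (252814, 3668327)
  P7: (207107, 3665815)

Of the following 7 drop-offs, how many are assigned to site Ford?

P1 → Terrace
P2 → Ford
P3 → Terrace
P4 → Terrace
P5 → Basin
P6 → Mesa
P7 → Terrace
1 of the 7 goes to Ford.

1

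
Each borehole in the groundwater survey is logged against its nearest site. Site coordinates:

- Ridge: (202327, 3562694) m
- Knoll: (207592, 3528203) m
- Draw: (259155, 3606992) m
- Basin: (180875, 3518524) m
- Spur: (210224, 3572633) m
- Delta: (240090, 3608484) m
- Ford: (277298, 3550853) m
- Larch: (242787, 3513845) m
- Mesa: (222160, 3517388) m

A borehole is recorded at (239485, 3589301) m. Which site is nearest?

Delta

Squared distances to each site:
Ridge: 2088649413.000; Knoll: 4750129053.000; Draw: 699880381.000; Basin: 8444515829.000; Spur: 1134028345.000; Delta: 368353514.000; Ford: 2908071673.000; Larch: 5704511140.000; Mesa: 5471635194.000.
Minimum at Delta.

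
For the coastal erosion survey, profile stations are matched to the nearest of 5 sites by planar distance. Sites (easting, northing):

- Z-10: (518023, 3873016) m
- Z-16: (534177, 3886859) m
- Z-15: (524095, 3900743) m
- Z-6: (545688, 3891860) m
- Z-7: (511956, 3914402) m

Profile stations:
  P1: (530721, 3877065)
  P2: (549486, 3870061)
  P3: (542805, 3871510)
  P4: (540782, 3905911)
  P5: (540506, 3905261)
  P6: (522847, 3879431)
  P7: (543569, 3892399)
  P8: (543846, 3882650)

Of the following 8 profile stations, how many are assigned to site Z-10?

P1 → Z-16
P2 → Z-6
P3 → Z-16
P4 → Z-6
P5 → Z-6
P6 → Z-10
P7 → Z-6
P8 → Z-6
1 of the 8 goes to Z-10.

1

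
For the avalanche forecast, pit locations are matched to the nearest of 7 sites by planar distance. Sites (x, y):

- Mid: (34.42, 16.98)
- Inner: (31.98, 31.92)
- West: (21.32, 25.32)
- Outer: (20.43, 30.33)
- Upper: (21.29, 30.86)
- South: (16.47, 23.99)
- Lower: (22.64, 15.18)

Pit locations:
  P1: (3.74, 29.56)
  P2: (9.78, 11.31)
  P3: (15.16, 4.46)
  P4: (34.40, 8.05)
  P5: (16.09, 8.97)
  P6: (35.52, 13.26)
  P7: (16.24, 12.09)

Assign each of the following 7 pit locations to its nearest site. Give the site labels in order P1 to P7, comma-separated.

P1 → South (d²=193.08)
P2 → Lower (d²=180.36)
P3 → Lower (d²=170.87)
P4 → Mid (d²=79.75)
P5 → Lower (d²=81.47)
P6 → Mid (d²=15.05)
P7 → Lower (d²=50.51)

South, Lower, Lower, Mid, Lower, Mid, Lower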